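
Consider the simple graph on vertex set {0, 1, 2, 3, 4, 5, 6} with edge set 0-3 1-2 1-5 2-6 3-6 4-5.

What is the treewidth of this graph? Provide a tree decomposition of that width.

The largest bag has 2 vertices, giving width 1; this decomposition certifies tw(G) ≤ 1. Since G has at least one edge (e.g. 0–3), it is not an edgeless graph, so tw(G) ≥ 1. Hence tw(G) = 1 exactly.

Treewidth 1.
One optimal decomposition is:
Bags: B1 = {0, 3}  B2 = {3, 6}  B3 = {2, 6}  B4 = {1, 2}  B5 = {1, 5}  B6 = {4, 5}
Tree: B1–B2, B2–B3, B3–B4, B4–B5, B5–B6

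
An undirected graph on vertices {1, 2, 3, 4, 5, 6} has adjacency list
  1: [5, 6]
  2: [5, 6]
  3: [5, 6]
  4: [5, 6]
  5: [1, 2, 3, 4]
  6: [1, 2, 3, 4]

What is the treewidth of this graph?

A width-2 tree decomposition is:
Bags: B1 = {3, 5, 6}  B2 = {2, 5, 6}  B3 = {1, 5, 6}  B4 = {4, 5, 6}
Tree: B1–B2, B2–B3, B3–B4
Every bag has size at most 3, so the width is 3 − 1 = 2 and tw(G) ≤ 2. The edges 3–5–2–6–3 form a cycle, so G is not a tree and its treewidth is at least 2. Therefore the treewidth is 2.

2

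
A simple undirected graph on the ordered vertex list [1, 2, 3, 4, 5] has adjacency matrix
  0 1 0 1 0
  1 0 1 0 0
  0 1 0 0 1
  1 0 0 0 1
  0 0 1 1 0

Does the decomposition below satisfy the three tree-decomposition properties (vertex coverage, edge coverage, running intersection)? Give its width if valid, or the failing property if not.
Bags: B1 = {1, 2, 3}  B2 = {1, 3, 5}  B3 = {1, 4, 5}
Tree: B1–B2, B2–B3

Yes; width 2.

Every vertex of G appears in some bag (union = {1, 2, 3, 4, 5}); every edge is covered by a bag; and for each vertex v the set of bags containing v is connected in the bag tree. The decomposition is therefore valid. The largest bag has 3 vertices, so the width is 2.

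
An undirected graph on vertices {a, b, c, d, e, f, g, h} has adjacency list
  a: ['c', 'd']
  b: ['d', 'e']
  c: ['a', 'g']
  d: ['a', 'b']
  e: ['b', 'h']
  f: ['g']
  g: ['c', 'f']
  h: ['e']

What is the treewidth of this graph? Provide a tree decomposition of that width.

Treewidth 1.
One optimal decomposition is:
Bags: B1 = {e, h}  B2 = {b, e}  B3 = {b, d}  B4 = {a, d}  B5 = {a, c}  B6 = {c, g}  B7 = {f, g}
Tree: B1–B2, B2–B3, B3–B4, B4–B5, B5–B6, B6–B7

Each bag holds 2 vertices, so the decomposition has width 1, which upper-bounds the treewidth. Since G has at least one edge (e.g. h–e), it is not an edgeless graph, so tw(G) ≥ 1. Hence tw(G) = 1 exactly.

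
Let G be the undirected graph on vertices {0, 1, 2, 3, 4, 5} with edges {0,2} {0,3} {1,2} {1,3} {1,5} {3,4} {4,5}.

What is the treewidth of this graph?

A width-2 tree decomposition is:
Bags: B1 = {0, 2, 3}  B2 = {1, 2, 3}  B3 = {1, 3, 4}  B4 = {1, 4, 5}
Tree: B1–B2, B2–B3, B3–B4
The largest bag has 3 vertices, giving width 2; this decomposition certifies tw(G) ≤ 2. The edges 0–2–1–3–0 form a cycle, so G is not a tree and its treewidth is at least 2. Therefore the treewidth is 2.

2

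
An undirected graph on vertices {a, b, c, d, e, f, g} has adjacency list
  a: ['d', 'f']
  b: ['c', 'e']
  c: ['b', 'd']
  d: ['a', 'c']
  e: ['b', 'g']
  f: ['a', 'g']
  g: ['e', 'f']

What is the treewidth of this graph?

A width-2 tree decomposition is:
Bags: B1 = {b, c, e}  B2 = {c, d, e}  B3 = {a, d, e}  B4 = {a, e, f}  B5 = {e, f, g}
Tree: B1–B2, B2–B3, B3–B4, B4–B5
Each bag holds 3 vertices, so the decomposition has width 2, which upper-bounds the treewidth. Since e–b–c–d–a–f–g–e is a cycle in G, G is not acyclic. Forests are exactly the graphs of treewidth ≤ 1, so tw(G) ≥ 2. Hence tw(G) = 2 exactly.

2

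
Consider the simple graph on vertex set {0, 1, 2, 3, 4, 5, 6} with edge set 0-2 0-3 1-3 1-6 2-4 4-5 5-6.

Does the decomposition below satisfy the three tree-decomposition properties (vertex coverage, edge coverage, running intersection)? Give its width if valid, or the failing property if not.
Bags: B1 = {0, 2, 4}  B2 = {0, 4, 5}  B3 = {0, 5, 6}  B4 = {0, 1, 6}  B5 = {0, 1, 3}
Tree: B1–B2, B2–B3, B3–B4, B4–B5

Yes; width 2.

Vertex coverage: the bags together contain {0, 1, 2, 3, 4, 5, 6}, the full vertex set. Edge coverage: each edge of G has both endpoints in at least one bag. Running intersection: for every vertex, the bags containing it form a connected subtree. All three properties hold, so this is a valid tree decomposition of width max|bag| − 1 = 2, and hence tw(G) ≤ 2.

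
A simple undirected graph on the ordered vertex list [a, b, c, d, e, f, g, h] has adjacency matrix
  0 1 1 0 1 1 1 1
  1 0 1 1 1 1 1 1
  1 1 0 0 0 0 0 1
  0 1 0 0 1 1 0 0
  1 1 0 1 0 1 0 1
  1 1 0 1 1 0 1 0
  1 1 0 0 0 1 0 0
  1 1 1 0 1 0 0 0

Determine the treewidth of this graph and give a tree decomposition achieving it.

Treewidth 3.
One optimal decomposition is:
Bags: B1 = {a, b, e, f}  B2 = {a, b, f, g}  B3 = {a, b, e, h}  B4 = {b, d, e, f}  B5 = {a, b, c, h}
Tree: B1–B2, B1–B3, B1–B4, B3–B5

Each bag holds 4 vertices, so the decomposition has width 3, which upper-bounds the treewidth. For the lower bound, the 4 vertices {b, d, e, f} are pairwise adjacent, and any tree decomposition puts a clique entirely inside one bag — forcing width ≥ 3. Combining the bounds, tw(G) = 3.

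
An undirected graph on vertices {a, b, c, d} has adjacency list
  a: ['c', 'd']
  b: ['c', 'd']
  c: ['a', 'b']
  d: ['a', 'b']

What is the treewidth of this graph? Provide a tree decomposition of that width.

Treewidth 2.
Bags: B1 = {a, b, c}  B2 = {a, b, d}
Tree: B1–B2

The largest bag has 3 vertices, giving width 2; this decomposition certifies tw(G) ≤ 2. Since a–c–b–d–a is a cycle in G, G is not acyclic. Forests are exactly the graphs of treewidth ≤ 1, so tw(G) ≥ 2. Combining the bounds, tw(G) = 2.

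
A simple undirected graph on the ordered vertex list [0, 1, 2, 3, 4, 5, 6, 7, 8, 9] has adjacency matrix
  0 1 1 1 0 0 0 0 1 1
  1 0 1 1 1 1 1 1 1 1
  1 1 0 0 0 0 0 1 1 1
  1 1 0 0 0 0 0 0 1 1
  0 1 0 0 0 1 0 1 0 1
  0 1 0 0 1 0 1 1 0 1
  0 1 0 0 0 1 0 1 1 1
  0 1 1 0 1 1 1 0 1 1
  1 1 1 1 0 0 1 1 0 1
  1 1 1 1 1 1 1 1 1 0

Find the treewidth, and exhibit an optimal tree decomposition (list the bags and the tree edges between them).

Every bag has size at most 5, so the width is 5 − 1 = 4 and tw(G) ≤ 4. For the lower bound, the 5 vertices {0, 1, 2, 8, 9} are pairwise adjacent, and any tree decomposition puts a clique entirely inside one bag — forcing width ≥ 4. Combining the bounds, tw(G) = 4.

Treewidth 4.
One optimal decomposition is:
Bags: B1 = {1, 2, 7, 8, 9}  B2 = {1, 6, 7, 8, 9}  B3 = {1, 5, 6, 7, 9}  B4 = {1, 4, 5, 7, 9}  B5 = {0, 1, 2, 8, 9}  B6 = {0, 1, 3, 8, 9}
Tree: B1–B2, B2–B3, B3–B4, B1–B5, B5–B6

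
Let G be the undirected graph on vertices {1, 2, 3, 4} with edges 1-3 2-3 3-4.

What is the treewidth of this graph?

A width-1 tree decomposition is:
Bags: B1 = {1, 3}  B2 = {2, 3}  B3 = {3, 4}
Tree: B1–B2, B2–B3
The largest bag has 2 vertices, giving width 1; this decomposition certifies tw(G) ≤ 1. Any graph with an edge has treewidth ≥ 1, and G has the edge 3–1. Hence tw(G) = 1 exactly.

1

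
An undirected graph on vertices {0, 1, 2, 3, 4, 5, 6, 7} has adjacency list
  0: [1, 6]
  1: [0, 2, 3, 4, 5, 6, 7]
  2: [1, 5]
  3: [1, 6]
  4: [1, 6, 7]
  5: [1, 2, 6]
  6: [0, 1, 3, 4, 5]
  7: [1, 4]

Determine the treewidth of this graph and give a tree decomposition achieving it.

Every bag has size at most 3, so the width is 3 − 1 = 2 and tw(G) ≤ 2. For the lower bound, the 3 vertices {1, 2, 5} are pairwise adjacent, and any tree decomposition puts a clique entirely inside one bag — forcing width ≥ 2. Combining the bounds, tw(G) = 2.

Treewidth 2.
One optimal decomposition is:
Bags: B1 = {1, 4, 6}  B2 = {1, 5, 6}  B3 = {1, 3, 6}  B4 = {1, 4, 7}  B5 = {0, 1, 6}  B6 = {1, 2, 5}
Tree: B1–B2, B2–B3, B1–B4, B2–B5, B2–B6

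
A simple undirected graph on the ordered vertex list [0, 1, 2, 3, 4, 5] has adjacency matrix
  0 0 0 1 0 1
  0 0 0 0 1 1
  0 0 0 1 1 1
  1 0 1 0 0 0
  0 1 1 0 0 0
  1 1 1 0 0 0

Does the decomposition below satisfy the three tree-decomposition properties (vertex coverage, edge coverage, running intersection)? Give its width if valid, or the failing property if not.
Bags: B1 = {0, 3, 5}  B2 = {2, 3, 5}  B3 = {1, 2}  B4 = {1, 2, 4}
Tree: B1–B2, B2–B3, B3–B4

No — edge (5,1) lies in no bag.

A tree decomposition must satisfy three properties: every vertex lies in some bag; for every edge, both endpoints lie together in some bag; and for every vertex, the bags containing it form a connected subtree. Here edge (5,1) lies in no bag, so the decomposition is invalid.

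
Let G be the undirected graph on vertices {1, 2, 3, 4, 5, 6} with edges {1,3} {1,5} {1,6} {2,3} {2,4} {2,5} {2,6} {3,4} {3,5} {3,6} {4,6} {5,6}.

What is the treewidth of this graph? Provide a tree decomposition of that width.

Treewidth 3.
Bags: B1 = {1, 3, 5, 6}  B2 = {2, 3, 5, 6}  B3 = {2, 3, 4, 6}
Tree: B1–B2, B2–B3

The largest bag has 4 vertices, giving width 3; this decomposition certifies tw(G) ≤ 3. On the other hand G contains the 4-clique {1, 3, 5, 6}. A clique must lie in a single bag of any decomposition, so no decomposition can have width below 3. The upper and lower bounds meet at 3, so that is the treewidth.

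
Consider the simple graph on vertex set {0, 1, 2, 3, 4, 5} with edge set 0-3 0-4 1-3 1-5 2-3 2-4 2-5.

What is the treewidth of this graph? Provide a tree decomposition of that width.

Treewidth 2.
One such decomposition:
Bags: B1 = {0, 3, 4}  B2 = {2, 3, 4}  B3 = {1, 2, 3}  B4 = {1, 2, 5}
Tree: B1–B2, B2–B3, B3–B4

Each bag holds 3 vertices, so the decomposition has width 2, which upper-bounds the treewidth. Since 0–4–2–3–0 is a cycle in G, G is not acyclic. Forests are exactly the graphs of treewidth ≤ 1, so tw(G) ≥ 2. Hence tw(G) = 2 exactly.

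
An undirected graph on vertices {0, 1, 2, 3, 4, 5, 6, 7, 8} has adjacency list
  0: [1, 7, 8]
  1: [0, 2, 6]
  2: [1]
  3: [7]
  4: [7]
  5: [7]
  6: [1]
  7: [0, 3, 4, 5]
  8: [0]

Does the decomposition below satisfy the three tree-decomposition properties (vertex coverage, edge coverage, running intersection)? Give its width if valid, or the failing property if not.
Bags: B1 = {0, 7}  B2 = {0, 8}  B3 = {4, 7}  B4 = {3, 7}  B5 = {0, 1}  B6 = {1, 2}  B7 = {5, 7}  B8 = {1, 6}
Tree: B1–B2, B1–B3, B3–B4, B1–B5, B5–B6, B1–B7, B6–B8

Yes; width 1.

Checking the three conditions: (i) the bags cover all of {0, 1, 2, 3, 4, 5, 6, 7, 8}; (ii) for each edge, some bag contains both endpoints; (iii) the bags containing any fixed vertex form a subtree. All hold, so the decomposition is valid with width 2 − 1 = 1.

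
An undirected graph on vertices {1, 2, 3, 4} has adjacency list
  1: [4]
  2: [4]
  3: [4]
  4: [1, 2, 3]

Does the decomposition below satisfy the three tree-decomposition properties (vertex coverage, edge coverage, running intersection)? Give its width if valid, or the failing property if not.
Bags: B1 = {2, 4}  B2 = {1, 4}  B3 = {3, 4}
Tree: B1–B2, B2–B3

Yes; width 1.

Vertex coverage: the bags together contain {1, 2, 3, 4}, the full vertex set. Edge coverage: each edge of G has both endpoints in at least one bag. Running intersection: for every vertex, the bags containing it form a connected subtree. All three properties hold, so this is a valid tree decomposition of width max|bag| − 1 = 1, and hence tw(G) ≤ 1.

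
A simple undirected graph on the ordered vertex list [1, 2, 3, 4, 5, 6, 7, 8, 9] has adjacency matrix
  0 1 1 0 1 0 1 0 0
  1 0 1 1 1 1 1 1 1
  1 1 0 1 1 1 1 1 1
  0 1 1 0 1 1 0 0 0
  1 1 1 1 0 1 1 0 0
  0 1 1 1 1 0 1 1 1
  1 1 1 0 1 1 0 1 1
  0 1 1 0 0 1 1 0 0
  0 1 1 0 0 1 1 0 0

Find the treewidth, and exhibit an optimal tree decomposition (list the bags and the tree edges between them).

The largest bag has 5 vertices, giving width 4; this decomposition certifies tw(G) ≤ 4. Conversely, {1, 2, 3, 5, 7} is a clique of size 5, and the vertices of any clique must share a bag in every tree decomposition; so some bag has ≥ 5 vertices and tw(G) ≥ 4. Therefore the treewidth is 4.

Treewidth 4.
One optimal decomposition is:
Bags: B1 = {2, 3, 6, 7, 9}  B2 = {2, 3, 5, 6, 7}  B3 = {2, 3, 6, 7, 8}  B4 = {2, 3, 4, 5, 6}  B5 = {1, 2, 3, 5, 7}
Tree: B1–B2, B2–B3, B2–B4, B2–B5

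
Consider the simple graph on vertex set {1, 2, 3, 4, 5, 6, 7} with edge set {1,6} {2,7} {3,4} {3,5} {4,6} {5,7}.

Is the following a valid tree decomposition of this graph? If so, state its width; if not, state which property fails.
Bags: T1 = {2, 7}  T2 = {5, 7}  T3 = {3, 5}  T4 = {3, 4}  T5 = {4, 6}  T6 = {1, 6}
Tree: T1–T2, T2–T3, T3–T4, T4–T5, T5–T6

Yes; width 1.

Vertex coverage: the bags together contain {1, 2, 3, 4, 5, 6, 7}, the full vertex set. Edge coverage: each edge of G has both endpoints in at least one bag. Running intersection: for every vertex, the bags containing it form a connected subtree. All three properties hold, so this is a valid tree decomposition of width max|bag| − 1 = 1, and hence tw(G) ≤ 1.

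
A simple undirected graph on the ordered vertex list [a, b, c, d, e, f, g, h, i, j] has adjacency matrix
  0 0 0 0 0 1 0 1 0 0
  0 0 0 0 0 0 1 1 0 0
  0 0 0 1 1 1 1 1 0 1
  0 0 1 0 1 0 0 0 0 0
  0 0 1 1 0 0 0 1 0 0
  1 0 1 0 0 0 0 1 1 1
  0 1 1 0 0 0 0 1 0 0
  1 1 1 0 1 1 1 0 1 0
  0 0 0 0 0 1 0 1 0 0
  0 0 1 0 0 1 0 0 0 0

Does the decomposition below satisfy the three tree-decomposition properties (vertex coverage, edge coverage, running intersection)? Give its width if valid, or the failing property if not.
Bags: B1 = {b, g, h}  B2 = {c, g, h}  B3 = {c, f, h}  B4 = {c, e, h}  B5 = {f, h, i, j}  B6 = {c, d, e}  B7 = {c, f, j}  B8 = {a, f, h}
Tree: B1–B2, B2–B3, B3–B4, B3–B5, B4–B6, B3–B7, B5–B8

A tree decomposition must satisfy three properties: every vertex lies in some bag; for every edge, both endpoints lie together in some bag; and for every vertex, the bags containing it form a connected subtree. Here bags containing vertex j are not connected in the tree, so the decomposition is invalid.

No — bags containing vertex j are not connected in the tree.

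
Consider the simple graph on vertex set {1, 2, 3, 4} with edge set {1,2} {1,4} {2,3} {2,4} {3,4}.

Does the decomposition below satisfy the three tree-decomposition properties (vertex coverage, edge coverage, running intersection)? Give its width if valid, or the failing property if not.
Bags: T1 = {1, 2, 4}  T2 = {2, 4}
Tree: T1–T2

A tree decomposition must satisfy three properties: every vertex lies in some bag; for every edge, both endpoints lie together in some bag; and for every vertex, the bags containing it form a connected subtree. Here vertex 3 appears in no bag, so the decomposition is invalid.

No — vertex 3 appears in no bag.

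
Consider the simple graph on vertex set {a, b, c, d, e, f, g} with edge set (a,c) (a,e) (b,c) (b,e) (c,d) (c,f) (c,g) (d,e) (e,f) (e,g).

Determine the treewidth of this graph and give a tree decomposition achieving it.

Every bag has size at most 3, so the width is 3 − 1 = 2 and tw(G) ≤ 2. For the lower bound, G contains the cycle e–d–c–a–e, so G is not a forest; only forests have treewidth ≤ 1, hence tw(G) ≥ 2. Therefore the treewidth is 2.

Treewidth 2.
One optimal decomposition is:
Bags: B1 = {c, d, e}  B2 = {a, c, e}  B3 = {b, c, e}  B4 = {c, e, g}  B5 = {c, e, f}
Tree: B1–B2, B2–B3, B3–B4, B4–B5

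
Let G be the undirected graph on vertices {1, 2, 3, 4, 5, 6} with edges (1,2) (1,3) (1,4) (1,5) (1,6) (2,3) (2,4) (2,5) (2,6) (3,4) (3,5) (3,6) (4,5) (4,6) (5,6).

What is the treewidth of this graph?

A width-5 tree decomposition is:
Bags: B1 = {1, 2, 3, 4, 5, 6}
Tree: (single bag)
With just one bag of size 6, the width is 6 − 1 = 5, so tw(G) ≤ 5. For the lower bound, the 6 vertices {1, 2, 3, 4, 5, 6} are pairwise adjacent, and any tree decomposition puts a clique entirely inside one bag — forcing width ≥ 5. Hence tw(G) = 5 exactly.

5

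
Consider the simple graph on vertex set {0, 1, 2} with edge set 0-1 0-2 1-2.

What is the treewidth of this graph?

2

A width-2 tree decomposition is:
Bags: B1 = {0, 1, 2}
Tree: (single bag)
With just one bag of size 3, the width is 3 − 1 = 2, so tw(G) ≤ 2. Conversely, {0, 1, 2} is a clique of size 3, and the vertices of any clique must share a bag in every tree decomposition; so some bag has ≥ 3 vertices and tw(G) ≥ 2. Combining the bounds, tw(G) = 2.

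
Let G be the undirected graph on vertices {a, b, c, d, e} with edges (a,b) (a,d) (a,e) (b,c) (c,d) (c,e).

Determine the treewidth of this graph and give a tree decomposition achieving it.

Treewidth 2.
One optimal decomposition is:
Bags: B1 = {a, c, e}  B2 = {a, b, c}  B3 = {a, c, d}
Tree: B1–B2, B2–B3

Every bag has size at most 3, so the width is 3 − 1 = 2 and tw(G) ≤ 2. The edges e–c–b–a–e form a cycle, so G is not a tree and its treewidth is at least 2. Hence tw(G) = 2 exactly.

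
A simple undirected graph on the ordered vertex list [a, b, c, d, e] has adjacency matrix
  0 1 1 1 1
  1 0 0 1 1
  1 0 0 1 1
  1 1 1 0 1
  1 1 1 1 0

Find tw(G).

3

A width-3 tree decomposition is:
Bags: B1 = {a, b, d, e}  B2 = {a, c, d, e}
Tree: B1–B2
Each bag holds 4 vertices, so the decomposition has width 3, which upper-bounds the treewidth. For the lower bound, the 4 vertices {a, c, d, e} are pairwise adjacent, and any tree decomposition puts a clique entirely inside one bag — forcing width ≥ 3. Therefore the treewidth is 3.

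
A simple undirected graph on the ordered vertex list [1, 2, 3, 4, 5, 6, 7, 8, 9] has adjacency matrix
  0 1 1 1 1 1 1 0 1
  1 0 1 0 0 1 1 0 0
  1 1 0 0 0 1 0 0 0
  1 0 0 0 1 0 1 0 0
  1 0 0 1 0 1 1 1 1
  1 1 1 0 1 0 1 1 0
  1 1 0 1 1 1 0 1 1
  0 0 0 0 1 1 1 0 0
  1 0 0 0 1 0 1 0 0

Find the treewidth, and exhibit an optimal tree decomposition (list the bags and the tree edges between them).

Each bag holds 4 vertices, so the decomposition has width 3, which upper-bounds the treewidth. Conversely, {5, 6, 7, 8} is a clique of size 4, and the vertices of any clique must share a bag in every tree decomposition; so some bag has ≥ 4 vertices and tw(G) ≥ 3. The upper and lower bounds meet at 3, so that is the treewidth.

Treewidth 3.
Bags: B1 = {1, 4, 5, 7}  B2 = {1, 5, 6, 7}  B3 = {1, 5, 7, 9}  B4 = {5, 6, 7, 8}  B5 = {1, 2, 6, 7}  B6 = {1, 2, 3, 6}
Tree: B1–B2, B2–B3, B2–B4, B2–B5, B5–B6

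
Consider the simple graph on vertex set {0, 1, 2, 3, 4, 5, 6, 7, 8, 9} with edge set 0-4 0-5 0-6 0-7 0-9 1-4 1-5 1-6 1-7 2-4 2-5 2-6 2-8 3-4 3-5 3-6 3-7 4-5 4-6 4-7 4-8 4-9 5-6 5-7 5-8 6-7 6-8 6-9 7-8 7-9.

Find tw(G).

4

A width-4 tree decomposition is:
Bags: B1 = {0, 4, 5, 6, 7}  B2 = {4, 5, 6, 7, 8}  B3 = {3, 4, 5, 6, 7}  B4 = {2, 4, 5, 6, 8}  B5 = {0, 4, 6, 7, 9}  B6 = {1, 4, 5, 6, 7}
Tree: B1–B2, B2–B3, B2–B4, B1–B5, B3–B6
Every bag has size at most 5, so the width is 5 − 1 = 4 and tw(G) ≤ 4. On the other hand G contains the 5-clique {0, 4, 6, 7, 9}. A clique must lie in a single bag of any decomposition, so no decomposition can have width below 4. The upper and lower bounds meet at 4, so that is the treewidth.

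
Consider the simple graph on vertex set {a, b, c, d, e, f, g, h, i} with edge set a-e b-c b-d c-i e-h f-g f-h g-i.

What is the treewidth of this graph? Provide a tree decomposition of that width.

The largest bag has 2 vertices, giving width 1; this decomposition certifies tw(G) ≤ 1. Since G has at least one edge (e.g. a–e), it is not an edgeless graph, so tw(G) ≥ 1. The upper and lower bounds meet at 1, so that is the treewidth.

Treewidth 1.
One optimal decomposition is:
Bags: B1 = {a, e}  B2 = {e, h}  B3 = {f, h}  B4 = {f, g}  B5 = {g, i}  B6 = {c, i}  B7 = {b, c}  B8 = {b, d}
Tree: B1–B2, B2–B3, B3–B4, B4–B5, B5–B6, B6–B7, B7–B8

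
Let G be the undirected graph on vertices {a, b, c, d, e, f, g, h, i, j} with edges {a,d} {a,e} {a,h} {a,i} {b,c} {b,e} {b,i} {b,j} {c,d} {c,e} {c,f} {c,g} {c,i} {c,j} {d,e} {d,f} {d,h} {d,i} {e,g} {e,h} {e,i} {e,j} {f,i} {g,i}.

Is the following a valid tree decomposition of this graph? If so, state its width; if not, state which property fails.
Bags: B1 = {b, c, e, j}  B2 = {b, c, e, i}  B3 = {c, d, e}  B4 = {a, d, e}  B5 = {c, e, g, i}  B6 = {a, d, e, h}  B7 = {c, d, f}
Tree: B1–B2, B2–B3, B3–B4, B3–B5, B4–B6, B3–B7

No — edge (i,d) lies in no bag.

A tree decomposition must satisfy three properties: every vertex lies in some bag; for every edge, both endpoints lie together in some bag; and for every vertex, the bags containing it form a connected subtree. Here edge (i,d) lies in no bag, so the decomposition is invalid.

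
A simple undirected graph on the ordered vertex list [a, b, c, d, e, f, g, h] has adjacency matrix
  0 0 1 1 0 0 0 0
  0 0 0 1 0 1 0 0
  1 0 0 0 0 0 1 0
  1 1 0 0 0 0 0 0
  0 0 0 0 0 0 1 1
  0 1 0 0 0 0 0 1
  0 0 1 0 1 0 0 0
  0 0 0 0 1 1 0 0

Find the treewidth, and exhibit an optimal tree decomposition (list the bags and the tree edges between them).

Every bag has size at most 3, so the width is 3 − 1 = 2 and tw(G) ≤ 2. The edges d–a–c–g–e–h–f–b–d form a cycle, so G is not a tree and its treewidth is at least 2. Therefore the treewidth is 2.

Treewidth 2.
Bags: B1 = {a, c, d}  B2 = {c, d, g}  B3 = {d, e, g}  B4 = {d, e, h}  B5 = {d, f, h}  B6 = {b, d, f}
Tree: B1–B2, B2–B3, B3–B4, B4–B5, B5–B6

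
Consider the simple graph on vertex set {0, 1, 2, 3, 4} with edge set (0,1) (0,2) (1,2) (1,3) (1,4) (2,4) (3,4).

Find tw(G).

A width-2 tree decomposition is:
Bags: B1 = {1, 3, 4}  B2 = {1, 2, 4}  B3 = {0, 1, 2}
Tree: B1–B2, B2–B3
Each bag holds 3 vertices, so the decomposition has width 2, which upper-bounds the treewidth. Conversely, {0, 1, 2} is a clique of size 3, and the vertices of any clique must share a bag in every tree decomposition; so some bag has ≥ 3 vertices and tw(G) ≥ 2. Therefore the treewidth is 2.

2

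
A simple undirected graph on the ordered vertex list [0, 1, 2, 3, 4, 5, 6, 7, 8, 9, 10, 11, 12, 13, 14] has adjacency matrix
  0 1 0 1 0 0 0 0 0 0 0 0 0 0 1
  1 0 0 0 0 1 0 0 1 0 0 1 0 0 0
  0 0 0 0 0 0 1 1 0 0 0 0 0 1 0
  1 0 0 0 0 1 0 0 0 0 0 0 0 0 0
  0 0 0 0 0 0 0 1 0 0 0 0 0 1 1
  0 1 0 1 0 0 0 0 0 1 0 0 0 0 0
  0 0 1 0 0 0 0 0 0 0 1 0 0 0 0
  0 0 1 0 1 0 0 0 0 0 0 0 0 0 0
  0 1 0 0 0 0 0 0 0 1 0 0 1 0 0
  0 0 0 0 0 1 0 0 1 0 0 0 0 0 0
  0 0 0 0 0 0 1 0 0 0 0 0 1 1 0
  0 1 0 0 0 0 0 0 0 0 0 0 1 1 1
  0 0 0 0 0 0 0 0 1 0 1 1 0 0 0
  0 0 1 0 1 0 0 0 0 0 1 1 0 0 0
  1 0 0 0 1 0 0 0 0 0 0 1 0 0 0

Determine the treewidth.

A width-3 tree decomposition is:
Bags: B1 = {2, 4, 6, 7}  B2 = {2, 4, 6, 13}  B3 = {4, 6, 10, 13}  B4 = {4, 10, 13, 14}  B5 = {10, 11, 13, 14}  B6 = {10, 11, 12, 14}  B7 = {0, 11, 12, 14}  B8 = {0, 1, 11, 12}  B9 = {0, 1, 8, 12}  B10 = {0, 1, 3, 8}  B11 = {1, 3, 5, 8}  B12 = {3, 5, 8, 9}
Tree: B1–B2, B2–B3, B3–B4, B4–B5, B5–B6, B6–B7, B7–B8, B8–B9, B9–B10, B10–B11, B11–B12
The largest bag has 4 vertices, giving width 3; this decomposition certifies tw(G) ≤ 3. For the lower bound: the 4 vertex sets {2,6,7}, {4}, {13}, {10,11,12,14} are disjoint, each induces a connected subgraph, and every pair is joined by at least one edge of G. Contracting each set to a single vertex therefore yields K_{4} as a minor, and since treewidth is minor-monotone, tw(G) ≥ tw(K_{4}) = 3. Combining the bounds, tw(G) = 3.

3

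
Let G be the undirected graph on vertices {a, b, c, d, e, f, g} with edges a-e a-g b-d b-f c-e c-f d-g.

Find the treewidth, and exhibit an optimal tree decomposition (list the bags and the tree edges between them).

The largest bag has 3 vertices, giving width 2; this decomposition certifies tw(G) ≤ 2. Since d–b–f–c–e–a–g–d is a cycle in G, G is not acyclic. Forests are exactly the graphs of treewidth ≤ 1, so tw(G) ≥ 2. Hence tw(G) = 2 exactly.

Treewidth 2.
One optimal decomposition is:
Bags: B1 = {b, d, f}  B2 = {c, d, f}  B3 = {c, d, e}  B4 = {a, d, e}  B5 = {a, d, g}
Tree: B1–B2, B2–B3, B3–B4, B4–B5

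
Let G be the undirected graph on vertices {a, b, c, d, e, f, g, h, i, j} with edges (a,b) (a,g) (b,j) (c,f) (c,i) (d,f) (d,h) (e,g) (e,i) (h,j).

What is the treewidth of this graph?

2

A width-2 tree decomposition is:
Bags: B1 = {c, e, i}  B2 = {c, e, f}  B3 = {d, e, f}  B4 = {d, e, h}  B5 = {e, h, j}  B6 = {b, e, j}  B7 = {a, b, e}  B8 = {a, e, g}
Tree: B1–B2, B2–B3, B3–B4, B4–B5, B5–B6, B6–B7, B7–B8
Each bag holds 3 vertices, so the decomposition has width 2, which upper-bounds the treewidth. For the lower bound, G contains the cycle e–i–c–f–d–h–j–b–a–g–e, so G is not a forest; only forests have treewidth ≤ 1, hence tw(G) ≥ 2. Combining the bounds, tw(G) = 2.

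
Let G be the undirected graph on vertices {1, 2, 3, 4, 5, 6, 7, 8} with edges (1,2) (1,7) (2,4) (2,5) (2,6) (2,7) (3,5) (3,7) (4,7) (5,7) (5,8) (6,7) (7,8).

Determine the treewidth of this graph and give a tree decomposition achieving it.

Treewidth 2.
One optimal decomposition is:
Bags: B1 = {2, 5, 7}  B2 = {1, 2, 7}  B3 = {5, 7, 8}  B4 = {3, 5, 7}  B5 = {2, 4, 7}  B6 = {2, 6, 7}
Tree: B1–B2, B1–B3, B3–B4, B2–B5, B5–B6

The largest bag has 3 vertices, giving width 2; this decomposition certifies tw(G) ≤ 2. On the other hand G contains the 3-clique {5, 7, 8}. A clique must lie in a single bag of any decomposition, so no decomposition can have width below 2. Combining the bounds, tw(G) = 2.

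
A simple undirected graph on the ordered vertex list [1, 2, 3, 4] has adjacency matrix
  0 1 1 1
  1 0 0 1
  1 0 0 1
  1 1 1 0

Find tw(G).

2

A width-2 tree decomposition is:
Bags: B1 = {1, 2, 4}  B2 = {1, 3, 4}
Tree: B1–B2
Each bag holds 3 vertices, so the decomposition has width 2, which upper-bounds the treewidth. For the lower bound, the 3 vertices {1, 2, 4} are pairwise adjacent, and any tree decomposition puts a clique entirely inside one bag — forcing width ≥ 2. The upper and lower bounds meet at 2, so that is the treewidth.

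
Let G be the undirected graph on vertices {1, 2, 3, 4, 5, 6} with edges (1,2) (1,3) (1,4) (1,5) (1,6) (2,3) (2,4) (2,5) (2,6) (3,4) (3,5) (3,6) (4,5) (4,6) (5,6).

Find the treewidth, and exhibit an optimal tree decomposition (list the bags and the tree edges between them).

With just one bag of size 6, the width is 6 − 1 = 5, so tw(G) ≤ 5. On the other hand G contains the 6-clique {1, 2, 3, 4, 5, 6}. A clique must lie in a single bag of any decomposition, so no decomposition can have width below 5. The upper and lower bounds meet at 5, so that is the treewidth.

Treewidth 5.
Bags: B1 = {1, 2, 3, 4, 5, 6}
Tree: (single bag)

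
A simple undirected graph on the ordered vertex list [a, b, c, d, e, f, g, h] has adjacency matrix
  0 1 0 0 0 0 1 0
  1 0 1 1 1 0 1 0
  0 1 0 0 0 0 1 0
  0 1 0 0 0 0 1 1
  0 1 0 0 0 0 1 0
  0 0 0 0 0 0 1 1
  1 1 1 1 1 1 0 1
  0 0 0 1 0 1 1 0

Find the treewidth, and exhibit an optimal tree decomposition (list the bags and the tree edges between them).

Each bag holds 3 vertices, so the decomposition has width 2, which upper-bounds the treewidth. Conversely, {d, g, h} is a clique of size 3, and the vertices of any clique must share a bag in every tree decomposition; so some bag has ≥ 3 vertices and tw(G) ≥ 2. Combining the bounds, tw(G) = 2.

Treewidth 2.
Bags: B1 = {b, e, g}  B2 = {b, d, g}  B3 = {b, c, g}  B4 = {d, g, h}  B5 = {a, b, g}  B6 = {f, g, h}
Tree: B1–B2, B2–B3, B2–B4, B1–B5, B4–B6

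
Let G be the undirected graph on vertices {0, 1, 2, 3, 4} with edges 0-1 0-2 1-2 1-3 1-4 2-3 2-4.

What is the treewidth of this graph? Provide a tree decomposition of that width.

Treewidth 2.
Bags: B1 = {1, 2, 3}  B2 = {1, 2, 4}  B3 = {0, 1, 2}
Tree: B1–B2, B1–B3

Each bag holds 3 vertices, so the decomposition has width 2, which upper-bounds the treewidth. On the other hand G contains the 3-clique {0, 1, 2}. A clique must lie in a single bag of any decomposition, so no decomposition can have width below 2. Therefore the treewidth is 2.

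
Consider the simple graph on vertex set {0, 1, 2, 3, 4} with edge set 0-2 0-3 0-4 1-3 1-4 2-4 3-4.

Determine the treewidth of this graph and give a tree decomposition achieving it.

Treewidth 2.
One optimal decomposition is:
Bags: B1 = {0, 3, 4}  B2 = {0, 2, 4}  B3 = {1, 3, 4}
Tree: B1–B2, B1–B3

Every bag has size at most 3, so the width is 3 − 1 = 2 and tw(G) ≤ 2. On the other hand G contains the 3-clique {0, 2, 4}. A clique must lie in a single bag of any decomposition, so no decomposition can have width below 2. Hence tw(G) = 2 exactly.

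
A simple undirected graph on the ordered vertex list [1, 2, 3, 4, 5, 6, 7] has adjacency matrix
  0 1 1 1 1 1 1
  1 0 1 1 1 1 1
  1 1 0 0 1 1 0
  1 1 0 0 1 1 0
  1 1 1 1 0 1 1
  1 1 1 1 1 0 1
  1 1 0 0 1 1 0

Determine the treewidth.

A width-4 tree decomposition is:
Bags: B1 = {1, 2, 5, 6, 7}  B2 = {1, 2, 4, 5, 6}  B3 = {1, 2, 3, 5, 6}
Tree: B1–B2, B2–B3
Each bag holds 5 vertices, so the decomposition has width 4, which upper-bounds the treewidth. Conversely, {1, 2, 3, 5, 6} is a clique of size 5, and the vertices of any clique must share a bag in every tree decomposition; so some bag has ≥ 5 vertices and tw(G) ≥ 4. Therefore the treewidth is 4.

4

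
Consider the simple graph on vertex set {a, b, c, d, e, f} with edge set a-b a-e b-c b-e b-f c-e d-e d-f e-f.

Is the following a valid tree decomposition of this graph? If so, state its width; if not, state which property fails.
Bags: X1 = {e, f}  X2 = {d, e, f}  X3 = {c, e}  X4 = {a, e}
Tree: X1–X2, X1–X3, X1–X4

A tree decomposition must satisfy three properties: every vertex lies in some bag; for every edge, both endpoints lie together in some bag; and for every vertex, the bags containing it form a connected subtree. Here vertex b appears in no bag, so the decomposition is invalid.

No — vertex b appears in no bag.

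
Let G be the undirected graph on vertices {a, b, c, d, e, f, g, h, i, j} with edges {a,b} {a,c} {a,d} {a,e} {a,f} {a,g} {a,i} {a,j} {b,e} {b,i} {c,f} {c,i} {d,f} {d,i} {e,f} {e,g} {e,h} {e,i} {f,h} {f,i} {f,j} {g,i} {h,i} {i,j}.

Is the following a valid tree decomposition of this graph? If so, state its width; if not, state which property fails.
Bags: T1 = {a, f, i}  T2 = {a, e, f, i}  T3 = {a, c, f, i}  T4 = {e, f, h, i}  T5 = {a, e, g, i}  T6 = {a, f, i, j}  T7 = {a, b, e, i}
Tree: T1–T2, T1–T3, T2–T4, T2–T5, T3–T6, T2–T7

No — vertex d appears in no bag.

A tree decomposition must satisfy three properties: every vertex lies in some bag; for every edge, both endpoints lie together in some bag; and for every vertex, the bags containing it form a connected subtree. Here vertex d appears in no bag, so the decomposition is invalid.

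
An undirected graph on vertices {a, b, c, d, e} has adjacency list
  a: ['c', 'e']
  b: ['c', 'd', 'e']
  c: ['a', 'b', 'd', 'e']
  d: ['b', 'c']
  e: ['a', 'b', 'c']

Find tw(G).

2

A width-2 tree decomposition is:
Bags: B1 = {b, c, d}  B2 = {b, c, e}  B3 = {a, c, e}
Tree: B1–B2, B2–B3
Each bag holds 3 vertices, so the decomposition has width 2, which upper-bounds the treewidth. For the lower bound, the 3 vertices {b, c, d} are pairwise adjacent, and any tree decomposition puts a clique entirely inside one bag — forcing width ≥ 2. Hence tw(G) = 2 exactly.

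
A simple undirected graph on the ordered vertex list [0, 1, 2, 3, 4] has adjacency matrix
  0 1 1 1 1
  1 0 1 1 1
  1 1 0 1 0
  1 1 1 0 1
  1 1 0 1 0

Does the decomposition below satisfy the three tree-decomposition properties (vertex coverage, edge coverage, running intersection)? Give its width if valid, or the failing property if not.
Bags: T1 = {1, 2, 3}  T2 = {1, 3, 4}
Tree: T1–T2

No — vertex 0 appears in no bag.

A tree decomposition must satisfy three properties: every vertex lies in some bag; for every edge, both endpoints lie together in some bag; and for every vertex, the bags containing it form a connected subtree. Here vertex 0 appears in no bag, so the decomposition is invalid.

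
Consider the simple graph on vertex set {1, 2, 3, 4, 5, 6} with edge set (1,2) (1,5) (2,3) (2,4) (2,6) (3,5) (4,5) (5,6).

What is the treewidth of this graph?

A width-2 tree decomposition is:
Bags: B1 = {2, 3, 5}  B2 = {2, 4, 5}  B3 = {1, 2, 5}  B4 = {2, 5, 6}
Tree: B1–B2, B2–B3, B3–B4
Every bag has size at most 3, so the width is 3 − 1 = 2 and tw(G) ≤ 2. The edges 3–5–4–2–3 form a cycle, so G is not a tree and its treewidth is at least 2. The upper and lower bounds meet at 2, so that is the treewidth.

2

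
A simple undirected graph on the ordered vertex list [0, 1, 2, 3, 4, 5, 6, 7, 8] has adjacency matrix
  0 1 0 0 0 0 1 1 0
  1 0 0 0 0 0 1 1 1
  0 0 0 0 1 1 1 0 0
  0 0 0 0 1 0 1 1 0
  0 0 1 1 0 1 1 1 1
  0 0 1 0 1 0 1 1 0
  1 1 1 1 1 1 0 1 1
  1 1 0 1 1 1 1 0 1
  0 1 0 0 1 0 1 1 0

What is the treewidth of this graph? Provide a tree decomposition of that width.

Treewidth 3.
Bags: B1 = {2, 4, 5, 6}  B2 = {4, 5, 6, 7}  B3 = {3, 4, 6, 7}  B4 = {4, 6, 7, 8}  B5 = {1, 6, 7, 8}  B6 = {0, 1, 6, 7}
Tree: B1–B2, B2–B3, B2–B4, B4–B5, B5–B6

The largest bag has 4 vertices, giving width 3; this decomposition certifies tw(G) ≤ 3. For the lower bound, the 4 vertices {2, 4, 5, 6} are pairwise adjacent, and any tree decomposition puts a clique entirely inside one bag — forcing width ≥ 3. Therefore the treewidth is 3.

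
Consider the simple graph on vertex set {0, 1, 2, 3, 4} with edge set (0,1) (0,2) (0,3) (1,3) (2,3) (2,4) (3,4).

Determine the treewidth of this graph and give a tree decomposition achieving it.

Every bag has size at most 3, so the width is 3 − 1 = 2 and tw(G) ≤ 2. On the other hand G contains the 3-clique {0, 1, 3}. A clique must lie in a single bag of any decomposition, so no decomposition can have width below 2. The upper and lower bounds meet at 2, so that is the treewidth.

Treewidth 2.
Bags: B1 = {0, 2, 3}  B2 = {0, 1, 3}  B3 = {2, 3, 4}
Tree: B1–B2, B1–B3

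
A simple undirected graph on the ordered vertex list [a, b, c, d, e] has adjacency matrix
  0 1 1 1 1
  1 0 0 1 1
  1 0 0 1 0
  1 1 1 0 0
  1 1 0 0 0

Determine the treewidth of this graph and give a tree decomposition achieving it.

The largest bag has 3 vertices, giving width 2; this decomposition certifies tw(G) ≤ 2. On the other hand G contains the 3-clique {a, c, d}. A clique must lie in a single bag of any decomposition, so no decomposition can have width below 2. Combining the bounds, tw(G) = 2.

Treewidth 2.
One optimal decomposition is:
Bags: B1 = {a, b, d}  B2 = {a, b, e}  B3 = {a, c, d}
Tree: B1–B2, B1–B3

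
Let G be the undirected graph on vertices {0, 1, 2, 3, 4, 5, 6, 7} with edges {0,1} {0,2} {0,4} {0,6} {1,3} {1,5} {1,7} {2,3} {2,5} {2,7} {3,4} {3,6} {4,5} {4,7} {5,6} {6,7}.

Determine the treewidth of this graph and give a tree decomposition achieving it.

Treewidth 4.
Bags: B1 = {0, 1, 3, 5, 7}  B2 = {0, 2, 3, 5, 7}  B3 = {0, 3, 4, 5, 7}  B4 = {0, 3, 5, 6, 7}
Tree: B1–B2, B2–B3, B3–B4

Each bag holds 5 vertices, so the decomposition has width 4, which upper-bounds the treewidth. For the lower bound: the 5 vertex sets {1,3}, {2,5}, {4,7}, {0}, {6} are disjoint, each induces a connected subgraph, and every pair is joined by at least one edge of G. Contracting each set to a single vertex therefore yields K_{5} as a minor, and since treewidth is minor-monotone, tw(G) ≥ tw(K_{5}) = 4. Combining the bounds, tw(G) = 4.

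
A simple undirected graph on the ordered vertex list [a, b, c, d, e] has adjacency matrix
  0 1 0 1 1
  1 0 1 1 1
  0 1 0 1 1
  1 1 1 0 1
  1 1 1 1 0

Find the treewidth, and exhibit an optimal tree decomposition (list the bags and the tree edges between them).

Treewidth 3.
One optimal decomposition is:
Bags: B1 = {a, b, d, e}  B2 = {b, c, d, e}
Tree: B1–B2

Every bag has size at most 4, so the width is 4 − 1 = 3 and tw(G) ≤ 3. On the other hand G contains the 4-clique {b, c, d, e}. A clique must lie in a single bag of any decomposition, so no decomposition can have width below 3. Therefore the treewidth is 3.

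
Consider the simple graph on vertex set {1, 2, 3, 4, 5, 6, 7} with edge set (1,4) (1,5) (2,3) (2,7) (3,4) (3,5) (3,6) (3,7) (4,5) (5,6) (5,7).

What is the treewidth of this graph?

A width-2 tree decomposition is:
Bags: B1 = {3, 5, 7}  B2 = {2, 3, 7}  B3 = {3, 5, 6}  B4 = {3, 4, 5}  B5 = {1, 4, 5}
Tree: B1–B2, B1–B3, B3–B4, B4–B5
Every bag has size at most 3, so the width is 3 − 1 = 2 and tw(G) ≤ 2. Conversely, {1, 4, 5} is a clique of size 3, and the vertices of any clique must share a bag in every tree decomposition; so some bag has ≥ 3 vertices and tw(G) ≥ 2. The upper and lower bounds meet at 2, so that is the treewidth.

2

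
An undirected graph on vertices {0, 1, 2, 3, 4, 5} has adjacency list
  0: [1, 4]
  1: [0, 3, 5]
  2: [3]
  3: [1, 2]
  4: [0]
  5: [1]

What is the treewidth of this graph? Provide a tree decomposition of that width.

Each bag holds 2 vertices, so the decomposition has width 1, which upper-bounds the treewidth. G has an edge, so its treewidth is at least 1. The upper and lower bounds meet at 1, so that is the treewidth.

Treewidth 1.
One optimal decomposition is:
Bags: B1 = {1, 3}  B2 = {0, 1}  B3 = {0, 4}  B4 = {2, 3}  B5 = {1, 5}
Tree: B1–B2, B2–B3, B1–B4, B2–B5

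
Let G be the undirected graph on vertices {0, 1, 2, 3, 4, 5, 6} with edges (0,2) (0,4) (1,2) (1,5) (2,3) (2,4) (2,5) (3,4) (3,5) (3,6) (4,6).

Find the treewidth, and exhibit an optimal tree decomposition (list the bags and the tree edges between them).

Treewidth 2.
One such decomposition:
Bags: B1 = {2, 3, 4}  B2 = {2, 3, 5}  B3 = {3, 4, 6}  B4 = {1, 2, 5}  B5 = {0, 2, 4}
Tree: B1–B2, B1–B3, B2–B4, B1–B5

The largest bag has 3 vertices, giving width 2; this decomposition certifies tw(G) ≤ 2. For the lower bound, the 3 vertices {0, 2, 4} are pairwise adjacent, and any tree decomposition puts a clique entirely inside one bag — forcing width ≥ 2. Therefore the treewidth is 2.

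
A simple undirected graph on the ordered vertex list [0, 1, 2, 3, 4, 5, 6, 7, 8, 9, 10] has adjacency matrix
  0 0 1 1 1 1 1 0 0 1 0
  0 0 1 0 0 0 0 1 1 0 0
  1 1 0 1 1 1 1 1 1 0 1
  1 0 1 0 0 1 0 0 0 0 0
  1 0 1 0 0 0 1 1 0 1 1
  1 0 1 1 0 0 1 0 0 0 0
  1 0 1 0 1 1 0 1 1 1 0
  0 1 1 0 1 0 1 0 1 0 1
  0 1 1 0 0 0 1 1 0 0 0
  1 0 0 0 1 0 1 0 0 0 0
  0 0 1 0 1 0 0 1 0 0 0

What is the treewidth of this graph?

3

A width-3 tree decomposition is:
Bags: B1 = {0, 2, 4, 6}  B2 = {0, 2, 5, 6}  B3 = {2, 4, 6, 7}  B4 = {2, 6, 7, 8}  B5 = {0, 2, 3, 5}  B6 = {1, 2, 7, 8}  B7 = {0, 4, 6, 9}  B8 = {2, 4, 7, 10}
Tree: B1–B2, B1–B3, B3–B4, B2–B5, B4–B6, B1–B7, B3–B8
Every bag has size at most 4, so the width is 4 − 1 = 3 and tw(G) ≤ 3. Conversely, {0, 4, 6, 9} is a clique of size 4, and the vertices of any clique must share a bag in every tree decomposition; so some bag has ≥ 4 vertices and tw(G) ≥ 3. Therefore the treewidth is 3.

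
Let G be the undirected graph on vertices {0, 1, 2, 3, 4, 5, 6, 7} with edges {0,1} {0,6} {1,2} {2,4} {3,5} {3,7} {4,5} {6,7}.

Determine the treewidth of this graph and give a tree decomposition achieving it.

Treewidth 2.
One such decomposition:
Bags: B1 = {2, 4, 5}  B2 = {2, 3, 5}  B3 = {2, 3, 7}  B4 = {2, 6, 7}  B5 = {0, 2, 6}  B6 = {0, 1, 2}
Tree: B1–B2, B2–B3, B3–B4, B4–B5, B5–B6

Every bag has size at most 3, so the width is 3 − 1 = 2 and tw(G) ≤ 2. Since 2–4–5–3–7–6–0–1–2 is a cycle in G, G is not acyclic. Forests are exactly the graphs of treewidth ≤ 1, so tw(G) ≥ 2. Combining the bounds, tw(G) = 2.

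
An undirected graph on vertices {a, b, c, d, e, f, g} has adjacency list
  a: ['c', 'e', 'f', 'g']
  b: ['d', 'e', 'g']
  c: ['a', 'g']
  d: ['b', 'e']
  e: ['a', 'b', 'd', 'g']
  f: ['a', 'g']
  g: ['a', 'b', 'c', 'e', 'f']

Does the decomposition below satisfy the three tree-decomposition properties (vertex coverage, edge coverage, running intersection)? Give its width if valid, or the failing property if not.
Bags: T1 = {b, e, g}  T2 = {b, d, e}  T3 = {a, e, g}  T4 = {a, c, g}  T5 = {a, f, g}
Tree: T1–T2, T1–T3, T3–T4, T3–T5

Yes; width 2.

Checking the three conditions: (i) the bags cover all of {a, b, c, d, e, f, g}; (ii) for each edge, some bag contains both endpoints; (iii) the bags containing any fixed vertex form a subtree. All hold, so the decomposition is valid with width 3 − 1 = 2.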